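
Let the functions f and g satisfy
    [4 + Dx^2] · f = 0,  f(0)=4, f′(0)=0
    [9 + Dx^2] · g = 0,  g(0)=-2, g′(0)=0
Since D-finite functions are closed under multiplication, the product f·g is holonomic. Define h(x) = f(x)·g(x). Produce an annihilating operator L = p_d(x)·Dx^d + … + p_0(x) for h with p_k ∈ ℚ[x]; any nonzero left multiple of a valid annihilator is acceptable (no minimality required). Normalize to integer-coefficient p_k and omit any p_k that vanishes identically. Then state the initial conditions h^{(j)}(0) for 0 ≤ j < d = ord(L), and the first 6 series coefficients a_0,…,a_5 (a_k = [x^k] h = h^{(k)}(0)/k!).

L = 25 + 26·Dx^2 + Dx^4  (order 4).
h: a_k = -8, 0, 52, 0, -313/3, 0, …
ICs: h(0) = -8, h′(0) = 0, h′′(0) = 104, h′′′(0) = 0.

f: a_k = 4, 0, -8, 0, 8/3, 0, …
g: a_k = -2, 0, 9, 0, -27/4, 0, …
L₀ := L_f ⊗_s L_g (sym. prod.), ord ≤ 4.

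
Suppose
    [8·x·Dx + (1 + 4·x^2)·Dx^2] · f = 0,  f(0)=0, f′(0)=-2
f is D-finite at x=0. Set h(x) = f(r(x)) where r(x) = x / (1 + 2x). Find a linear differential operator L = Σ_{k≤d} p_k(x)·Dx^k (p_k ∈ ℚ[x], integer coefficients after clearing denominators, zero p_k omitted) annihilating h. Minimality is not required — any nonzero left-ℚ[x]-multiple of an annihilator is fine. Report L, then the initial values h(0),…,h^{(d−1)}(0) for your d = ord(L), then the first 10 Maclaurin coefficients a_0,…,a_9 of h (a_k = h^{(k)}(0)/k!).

f: a_k = 0, -2, 0, 8/3, 0, -32/5, 0, 128/7, 0, -512/9, …
h₀=f(r): pull back L_f along r ⇒ L₀.
L = (4 + 16·x)·Dx + (1 + 4·x + 8·x^2)·Dx^2  (order 2).
h: a_k = 0, -2, 4, -16/3, 0, 128/5, -256/3, 1024/7, 0, -8192/9, …
ICs: h(0) = 0, h′(0) = -2.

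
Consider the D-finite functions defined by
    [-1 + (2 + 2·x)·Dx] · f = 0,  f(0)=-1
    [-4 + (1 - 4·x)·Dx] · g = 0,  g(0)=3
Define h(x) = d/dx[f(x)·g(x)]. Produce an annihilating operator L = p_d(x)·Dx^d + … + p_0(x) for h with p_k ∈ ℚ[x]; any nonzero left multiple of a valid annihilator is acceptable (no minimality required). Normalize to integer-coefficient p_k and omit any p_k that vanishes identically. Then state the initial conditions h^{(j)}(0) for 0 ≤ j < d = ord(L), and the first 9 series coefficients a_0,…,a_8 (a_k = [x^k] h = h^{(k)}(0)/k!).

L = (143 + 216·x + 48·x^2) + (-18 + 46·x + 96·x^2 + 32·x^3)·Dx  (order 1).
h: a_k = -27/2, -429/4, -10305/16, -109905/32, -4396305/256, -42204339/512, -787815021/2048, -7202878905/4096, -518607300465/65536, …
ICs: h(0) = -27/2.

f: a_k = -1, -1/2, 1/8, -1/16, 5/128, -7/256, 21/1024, -33/2048, 429/32768, …
g: a_k = 3, 12, 48, 192, 768, 3072, 12288, 49152, 196608, …
L₀ := L_f ⊗_s L_g (sym. prod.), ord ≤ 1.
h=h₀': d/dx-closure on L₀ ⇒ L.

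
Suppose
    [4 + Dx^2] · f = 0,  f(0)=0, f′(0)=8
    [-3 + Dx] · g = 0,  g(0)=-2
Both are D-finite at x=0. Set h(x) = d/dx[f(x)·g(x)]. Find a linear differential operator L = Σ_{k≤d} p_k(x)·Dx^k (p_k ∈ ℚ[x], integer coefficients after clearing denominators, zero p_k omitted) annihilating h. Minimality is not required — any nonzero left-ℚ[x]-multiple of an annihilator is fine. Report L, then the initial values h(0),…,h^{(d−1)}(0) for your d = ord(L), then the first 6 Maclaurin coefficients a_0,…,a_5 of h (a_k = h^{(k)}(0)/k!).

f: a_k = 0, 8, 0, -16/3, 0, 16/15, …
g: a_k = -2, -6, -9, -9, -27/4, -81/20, …
h₀=f·g: eliminate ⇒ L₀, order ≤ 2·1.
h=h₀': d/dx-closure on L₀ ⇒ L.
L = 13 - 6·Dx + Dx^2  (order 2).
h: a_k = -16, -96, -184, -160, -122/3, 276/5, …
ICs: h(0) = -16, h′(0) = -96.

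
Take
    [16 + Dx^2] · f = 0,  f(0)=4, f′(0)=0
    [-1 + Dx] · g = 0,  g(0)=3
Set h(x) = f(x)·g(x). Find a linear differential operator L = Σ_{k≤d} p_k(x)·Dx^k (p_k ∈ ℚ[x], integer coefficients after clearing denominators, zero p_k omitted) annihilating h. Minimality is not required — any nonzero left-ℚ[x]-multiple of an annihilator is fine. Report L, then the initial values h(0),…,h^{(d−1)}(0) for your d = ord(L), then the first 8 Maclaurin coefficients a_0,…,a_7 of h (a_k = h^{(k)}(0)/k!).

L = 17 - 2·Dx + Dx^2  (order 2).
h: a_k = 12, 12, -90, -94, 161/2, 1121/10, -33/4, -20047/420, …
ICs: h(0) = 12, h′(0) = 12.

f: a_k = 4, 0, -32, 0, 128/3, 0, -1024/45, 0, …
g: a_k = 3, 3, 3/2, 1/2, 1/8, 1/40, 1/240, 1/1680, …
h₀=f·g: eliminate ⇒ L₀, order ≤ 2·1.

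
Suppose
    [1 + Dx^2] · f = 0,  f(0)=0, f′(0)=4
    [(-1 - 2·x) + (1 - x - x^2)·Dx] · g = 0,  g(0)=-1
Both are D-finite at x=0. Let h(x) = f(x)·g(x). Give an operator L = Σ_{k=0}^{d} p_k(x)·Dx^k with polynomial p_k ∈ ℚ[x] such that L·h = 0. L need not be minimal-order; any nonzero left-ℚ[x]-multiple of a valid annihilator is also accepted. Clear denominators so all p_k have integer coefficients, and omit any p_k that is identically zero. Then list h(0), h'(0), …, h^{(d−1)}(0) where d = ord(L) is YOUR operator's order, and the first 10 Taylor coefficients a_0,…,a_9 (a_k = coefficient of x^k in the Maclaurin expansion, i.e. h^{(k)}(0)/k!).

f: a_k = 0, 4, 0, -2/3, 0, 1/30, 0, -1/1260, 0, 1/90720, …
g: a_k = -1, -1, -2, -3, -5, -8, -13, -21, -34, -55, …
f·g: L₀ = L_f ⊗_s L_g, ord ≤ 2·1.
L = (1 + x + x^2) + (2 + 4·x)·Dx + (-1 + x + x^2)·Dx^2  (order 2).
h: a_k = 0, -4, -4, -22/3, -34/3, -187/10, -901/30, -61403/1260, -19849/252, -11566657/90720, …
ICs: h(0) = 0, h′(0) = -4.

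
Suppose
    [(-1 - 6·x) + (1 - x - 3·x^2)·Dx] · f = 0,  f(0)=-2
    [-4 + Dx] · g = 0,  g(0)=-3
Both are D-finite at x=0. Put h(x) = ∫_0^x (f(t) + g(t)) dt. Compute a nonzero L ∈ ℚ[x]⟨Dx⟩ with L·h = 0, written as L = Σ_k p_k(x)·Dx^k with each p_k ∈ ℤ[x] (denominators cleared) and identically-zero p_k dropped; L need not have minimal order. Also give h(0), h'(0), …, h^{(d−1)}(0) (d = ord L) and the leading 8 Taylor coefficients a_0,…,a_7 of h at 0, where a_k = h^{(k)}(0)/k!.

f: a_k = -2, -2, -8, -14, -38, -80, -194, -434, …
g: a_k = -3, -12, -24, -32, -32, -128/5, -256/15, -1024/105, …
Weyl lclm of L_f,L_g ⇒ L₀ (ord ≤ 2).
Integrate: L := L₀·Dx.
L = (-16 + 8·x - 360·x^2 - 288·x^3)·Dx + (-8 + 50·x + 134·x^2 - 96·x^3 - 144·x^4)·Dx^2 + (3 - 13·x - 11·x^2 + 42·x^3 + 36·x^4)·Dx^3  (order 3).
h: a_k = 0, -5, -7, -32/3, -23/2, -14, -88/5, -3166/105, …
ICs: h(0) = 0, h′(0) = -5, h′′(0) = -14.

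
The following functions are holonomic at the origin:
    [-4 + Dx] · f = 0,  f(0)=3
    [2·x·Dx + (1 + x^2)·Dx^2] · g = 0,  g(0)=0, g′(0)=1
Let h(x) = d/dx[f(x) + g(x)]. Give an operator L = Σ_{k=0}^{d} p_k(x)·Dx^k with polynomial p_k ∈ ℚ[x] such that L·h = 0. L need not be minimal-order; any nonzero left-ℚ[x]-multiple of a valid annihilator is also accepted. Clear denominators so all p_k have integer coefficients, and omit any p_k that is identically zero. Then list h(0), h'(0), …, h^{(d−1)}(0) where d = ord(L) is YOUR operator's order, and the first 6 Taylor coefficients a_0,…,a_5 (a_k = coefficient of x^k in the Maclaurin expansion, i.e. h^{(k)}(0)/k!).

f: a_k = 3, 12, 24, 32, 32, 128/5, …
g: a_k = 0, 1, 0, -1/3, 0, 1/5, …
f+g: L₀ = lclm(L_f,L_g), ord ≤ 1+2.
Differentiate: ansatz ord ≤ ord L₀ ⇒ L.
L = (4 - 16·x - 12·x^2 - 16·x^3) + (-9 - 13·x^2 - 8·x^4)·Dx + (2 + x + 4·x^2 + x^3 + 2·x^4)·Dx^2  (order 2).
h: a_k = 13, 48, 95, 128, 129, 512/5, …
ICs: h(0) = 13, h′(0) = 48.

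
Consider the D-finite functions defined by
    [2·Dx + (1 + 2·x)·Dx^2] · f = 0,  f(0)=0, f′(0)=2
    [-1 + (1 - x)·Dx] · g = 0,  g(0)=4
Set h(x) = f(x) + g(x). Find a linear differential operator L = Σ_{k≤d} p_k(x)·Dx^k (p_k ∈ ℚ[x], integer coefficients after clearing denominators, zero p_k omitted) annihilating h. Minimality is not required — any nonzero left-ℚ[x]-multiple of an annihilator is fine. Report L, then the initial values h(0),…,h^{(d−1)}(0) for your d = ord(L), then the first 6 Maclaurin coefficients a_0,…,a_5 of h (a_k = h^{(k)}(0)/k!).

f: a_k = 0, 2, -2, 8/3, -4, 32/5, …
g: a_k = 4, 4, 4, 4, 4, 4, …
Sum ⇒ L₀ = lclm(L_f,L_g) in ℚ(x)⟨Dx⟩.
L = (-14 - 4·x)·Dx + (1 - 20·x - 8·x^2)·Dx^2 + (2 + 3·x - 3·x^2 - 2·x^3)·Dx^3  (order 3).
h: a_k = 4, 6, 2, 20/3, 0, 52/5, …
ICs: h(0) = 4, h′(0) = 6, h′′(0) = 4.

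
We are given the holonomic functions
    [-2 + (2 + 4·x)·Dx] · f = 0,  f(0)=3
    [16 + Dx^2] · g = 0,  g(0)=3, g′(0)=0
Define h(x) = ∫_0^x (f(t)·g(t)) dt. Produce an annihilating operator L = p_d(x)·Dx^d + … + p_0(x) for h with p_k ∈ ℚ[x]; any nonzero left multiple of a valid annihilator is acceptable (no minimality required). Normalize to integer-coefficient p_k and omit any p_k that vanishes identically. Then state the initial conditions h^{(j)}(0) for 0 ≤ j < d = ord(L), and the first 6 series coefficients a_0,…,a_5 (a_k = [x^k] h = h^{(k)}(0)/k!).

L = (19 + 64·x + 64·x^2)·Dx + (-2 - 4·x)·Dx^2 + (1 + 4·x + 4·x^2)·Dx^3  (order 3).
h: a_k = 0, 9, 9/2, -51/2, -135/8, 1011/40, …
ICs: h(0) = 0, h′(0) = 9, h′′(0) = 9.

f: a_k = 3, 3, -3/2, 3/2, -15/8, 21/8, …
g: a_k = 3, 0, -24, 0, 32, 0, …
f·g: L₀ = L_f ⊗_s L_g, ord ≤ 1·2.
∫: right-multiply L₀ by Dx.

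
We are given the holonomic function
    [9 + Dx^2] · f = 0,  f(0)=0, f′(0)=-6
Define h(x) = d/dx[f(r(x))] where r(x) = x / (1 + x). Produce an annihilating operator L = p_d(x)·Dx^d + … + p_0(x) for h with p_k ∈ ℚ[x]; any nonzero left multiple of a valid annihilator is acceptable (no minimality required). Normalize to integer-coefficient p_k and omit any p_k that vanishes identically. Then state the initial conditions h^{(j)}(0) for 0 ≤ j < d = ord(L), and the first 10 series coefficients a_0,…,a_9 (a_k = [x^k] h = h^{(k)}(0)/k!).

f: a_k = 0, -6, 0, 9, 0, -81/20, 0, 243/280, 0, -243/2240, …
L₀ from L_f via x↦r, Dx↦r'^{-1}Dx.
h=h₀': d/dx-closure on L₀ ⇒ L.
L = (15 + 12·x + 6·x^2) + (6 + 18·x + 18·x^2 + 6·x^3)·Dx + (1 + 4·x + 6·x^2 + 4·x^3 + x^4)·Dx^2  (order 2).
h: a_k = -6, 12, 9, -84, 879/4, -765/2, 19353/40, -1893/5, -268299/2240, 269643/224, …
ICs: h(0) = -6, h′(0) = 12.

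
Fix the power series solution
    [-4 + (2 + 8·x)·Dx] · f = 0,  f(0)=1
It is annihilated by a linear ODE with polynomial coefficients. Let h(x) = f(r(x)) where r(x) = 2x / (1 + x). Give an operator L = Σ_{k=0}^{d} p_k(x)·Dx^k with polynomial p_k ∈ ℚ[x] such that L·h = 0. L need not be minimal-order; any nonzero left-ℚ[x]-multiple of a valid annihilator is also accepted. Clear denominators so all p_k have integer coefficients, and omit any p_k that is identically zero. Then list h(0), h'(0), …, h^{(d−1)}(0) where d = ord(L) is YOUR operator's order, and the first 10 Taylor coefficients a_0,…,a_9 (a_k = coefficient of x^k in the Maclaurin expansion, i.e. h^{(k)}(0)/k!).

f: a_k = 1, 2, -2, 4, -10, 28, -84, 264, -858, 2860, …
Substitute x→r, Dx→(1/r')Dx; clear ⇒ L₀.
L = -4 + (1 + 10·x + 9·x^2)·Dx  (order 1).
h: a_k = 1, 4, -12, 52, -284, 1764, -11820, 83220, -606780, 4541380, …
ICs: h(0) = 1.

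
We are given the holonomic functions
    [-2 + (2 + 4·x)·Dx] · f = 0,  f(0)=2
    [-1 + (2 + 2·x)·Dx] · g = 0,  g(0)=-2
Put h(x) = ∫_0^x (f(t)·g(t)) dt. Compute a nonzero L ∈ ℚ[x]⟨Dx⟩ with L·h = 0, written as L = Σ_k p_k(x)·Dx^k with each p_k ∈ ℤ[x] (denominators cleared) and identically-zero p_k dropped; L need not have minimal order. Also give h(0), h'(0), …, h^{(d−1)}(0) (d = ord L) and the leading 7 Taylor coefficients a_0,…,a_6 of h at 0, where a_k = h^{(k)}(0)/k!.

L = (-3 - 4·x)·Dx + (2 + 6·x + 4·x^2)·Dx^2  (order 2).
h: a_k = 0, -4, -3, 1/6, -3/16, 37/160, -39/128, …
ICs: h(0) = 0, h′(0) = -4.

f: a_k = 2, 2, -1, 1, -5/4, 7/4, -21/8, …
g: a_k = -2, -1, 1/4, -1/8, 5/64, -7/128, 21/512, …
f·g: L₀ = L_f ⊗_s L_g, ord ≤ 1·1.
Integrate: L := L₀·Dx.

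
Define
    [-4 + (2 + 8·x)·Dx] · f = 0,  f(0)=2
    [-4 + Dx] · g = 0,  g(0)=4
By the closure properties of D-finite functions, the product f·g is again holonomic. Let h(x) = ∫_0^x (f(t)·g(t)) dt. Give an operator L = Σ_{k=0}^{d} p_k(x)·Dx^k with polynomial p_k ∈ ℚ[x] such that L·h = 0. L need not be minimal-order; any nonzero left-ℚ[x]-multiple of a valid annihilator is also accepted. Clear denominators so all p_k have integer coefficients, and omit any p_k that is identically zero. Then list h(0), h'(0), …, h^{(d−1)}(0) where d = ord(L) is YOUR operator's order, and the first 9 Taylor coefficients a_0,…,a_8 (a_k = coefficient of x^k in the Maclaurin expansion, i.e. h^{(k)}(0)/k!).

L = (-6 - 16·x)·Dx + (1 + 4·x)·Dx^2  (order 2).
h: a_k = 0, 8, 24, 112/3, 136/3, 176/5, 1712/45, -2848/315, 8984/105, …
ICs: h(0) = 0, h′(0) = 8.

f: a_k = 2, 4, -4, 8, -20, 56, -168, 528, -1716, …
g: a_k = 4, 16, 32, 128/3, 128/3, 512/15, 1024/45, 4096/315, 2048/315, …
Product ⇒ symmetric product L₀, ord ≤ 1.
h=∫₀ˣh₀: take L = L₀·Dx.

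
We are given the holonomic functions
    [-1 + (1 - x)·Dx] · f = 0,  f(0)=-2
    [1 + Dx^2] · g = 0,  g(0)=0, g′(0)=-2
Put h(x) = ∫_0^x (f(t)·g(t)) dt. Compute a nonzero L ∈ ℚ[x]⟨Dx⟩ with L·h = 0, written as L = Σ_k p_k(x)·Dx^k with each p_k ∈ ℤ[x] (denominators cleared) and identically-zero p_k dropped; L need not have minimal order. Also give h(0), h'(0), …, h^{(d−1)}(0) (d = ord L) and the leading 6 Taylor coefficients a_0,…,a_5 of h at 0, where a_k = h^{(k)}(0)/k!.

L = (-1 + x)·Dx + 2·Dx^2 + (-1 + x)·Dx^3  (order 3).
h: a_k = 0, 0, 2, 4/3, 5/6, 2/3, …
ICs: h(0) = 0, h′(0) = 0, h′′(0) = 4.

f: a_k = -2, -2, -2, -2, -2, -2, …
g: a_k = 0, -2, 0, 1/3, 0, -1/60, …
f·g: L₀ = L_f ⊗_s L_g, ord ≤ 1·2.
∫: right-multiply L₀ by Dx.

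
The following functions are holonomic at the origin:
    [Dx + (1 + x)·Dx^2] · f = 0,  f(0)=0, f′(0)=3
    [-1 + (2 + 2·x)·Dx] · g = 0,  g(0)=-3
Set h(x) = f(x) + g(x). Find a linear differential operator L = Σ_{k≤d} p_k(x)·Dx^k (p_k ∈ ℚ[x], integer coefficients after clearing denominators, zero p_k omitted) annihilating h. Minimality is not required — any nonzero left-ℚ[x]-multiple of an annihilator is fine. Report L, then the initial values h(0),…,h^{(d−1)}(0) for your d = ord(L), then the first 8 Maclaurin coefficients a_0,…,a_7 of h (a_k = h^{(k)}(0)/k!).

f: a_k = 0, 3, -3/2, 1, -3/4, 3/5, -1/2, 3/7, …
g: a_k = -3, -3/2, 3/8, -3/16, 15/128, -21/256, 63/1024, -99/2048, …
L₀ := lclm(L_f,L_g); ord L₀ ≤ 2+1.
L = Dx + (5 + 5·x)·Dx^2 + (2 + 4·x + 2·x^2)·Dx^3  (order 3).
h: a_k = -3, 3/2, -9/8, 13/16, -81/128, 663/1280, -449/1024, 5451/14336, …
ICs: h(0) = -3, h′(0) = 3/2, h′′(0) = -9/4.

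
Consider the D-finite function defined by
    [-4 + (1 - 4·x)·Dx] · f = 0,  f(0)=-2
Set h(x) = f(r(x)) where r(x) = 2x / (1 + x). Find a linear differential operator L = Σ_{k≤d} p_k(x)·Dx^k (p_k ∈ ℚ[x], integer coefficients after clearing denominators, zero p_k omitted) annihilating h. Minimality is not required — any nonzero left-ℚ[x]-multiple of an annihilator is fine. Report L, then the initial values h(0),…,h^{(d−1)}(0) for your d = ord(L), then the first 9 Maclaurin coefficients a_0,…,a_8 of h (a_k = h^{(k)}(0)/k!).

f: a_k = -2, -8, -32, -128, -512, -2048, -8192, -32768, -131072, …
Change of var in L_f (x↦r) gives L₀.
L = 8 + (-1 + 6·x + 7·x^2)·Dx  (order 1).
h: a_k = -2, -16, -112, -784, -5488, -38416, -268912, -1882384, -13176688, …
ICs: h(0) = -2.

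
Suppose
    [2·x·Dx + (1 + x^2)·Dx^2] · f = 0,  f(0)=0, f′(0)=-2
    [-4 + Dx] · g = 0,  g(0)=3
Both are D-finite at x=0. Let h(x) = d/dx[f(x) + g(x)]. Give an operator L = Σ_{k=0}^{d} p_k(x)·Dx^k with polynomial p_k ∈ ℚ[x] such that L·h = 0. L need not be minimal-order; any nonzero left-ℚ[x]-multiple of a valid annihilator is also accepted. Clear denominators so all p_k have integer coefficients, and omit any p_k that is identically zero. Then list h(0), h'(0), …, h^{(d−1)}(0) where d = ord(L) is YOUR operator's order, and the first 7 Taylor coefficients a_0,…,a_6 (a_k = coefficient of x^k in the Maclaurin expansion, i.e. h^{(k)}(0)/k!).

f: a_k = 0, -2, 0, 2/3, 0, -2/5, 0, …
g: a_k = 3, 12, 24, 32, 32, 128/5, 256/15, …
Sum ⇒ L₀ = lclm(L_f,L_g) in ℚ(x)⟨Dx⟩.
h₀' ⇒ L via d/dx closure of L₀.
L = (4 - 16·x - 12·x^2 - 16·x^3) + (-9 - 13·x^2 - 8·x^4)·Dx + (2 + x + 4·x^2 + x^3 + 2·x^4)·Dx^2  (order 2).
h: a_k = 10, 48, 98, 128, 126, 512/5, 1054/15, …
ICs: h(0) = 10, h′(0) = 48.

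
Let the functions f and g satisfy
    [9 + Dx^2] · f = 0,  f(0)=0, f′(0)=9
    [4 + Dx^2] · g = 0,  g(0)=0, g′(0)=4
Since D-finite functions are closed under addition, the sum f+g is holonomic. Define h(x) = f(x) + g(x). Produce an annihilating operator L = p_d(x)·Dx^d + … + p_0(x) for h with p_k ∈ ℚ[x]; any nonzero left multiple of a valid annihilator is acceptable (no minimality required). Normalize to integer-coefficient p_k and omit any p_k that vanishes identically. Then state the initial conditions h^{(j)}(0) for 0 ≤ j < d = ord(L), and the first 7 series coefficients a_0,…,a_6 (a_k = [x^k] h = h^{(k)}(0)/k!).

L = 36 + 13·Dx^2 + Dx^4  (order 4).
h: a_k = 0, 13, 0, -97/6, 0, 793/120, 0, …
ICs: h(0) = 0, h′(0) = 13, h′′(0) = 0, h′′′(0) = -97.

f: a_k = 0, 9, 0, -27/2, 0, 243/40, 0, …
g: a_k = 0, 4, 0, -8/3, 0, 8/15, 0, …
h₀=f+g: left-lcm gives L₀, ord ≤ 4.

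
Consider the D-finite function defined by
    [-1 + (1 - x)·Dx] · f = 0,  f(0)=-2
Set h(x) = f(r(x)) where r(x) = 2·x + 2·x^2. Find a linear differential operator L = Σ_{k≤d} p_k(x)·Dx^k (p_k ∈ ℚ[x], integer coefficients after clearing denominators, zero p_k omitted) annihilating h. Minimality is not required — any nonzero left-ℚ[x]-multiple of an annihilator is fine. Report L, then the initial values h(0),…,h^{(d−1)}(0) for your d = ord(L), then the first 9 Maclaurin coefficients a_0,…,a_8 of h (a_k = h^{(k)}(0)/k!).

L = (2 + 4·x) + (-1 + 2·x + 2·x^2)·Dx  (order 1).
h: a_k = -2, -4, -12, -32, -88, -240, -656, -1792, -4896, …
ICs: h(0) = -2.

f: a_k = -2, -2, -2, -2, -2, -2, -2, -2, -2, …
Substitute x→r, Dx→(1/r')Dx; clear ⇒ L₀.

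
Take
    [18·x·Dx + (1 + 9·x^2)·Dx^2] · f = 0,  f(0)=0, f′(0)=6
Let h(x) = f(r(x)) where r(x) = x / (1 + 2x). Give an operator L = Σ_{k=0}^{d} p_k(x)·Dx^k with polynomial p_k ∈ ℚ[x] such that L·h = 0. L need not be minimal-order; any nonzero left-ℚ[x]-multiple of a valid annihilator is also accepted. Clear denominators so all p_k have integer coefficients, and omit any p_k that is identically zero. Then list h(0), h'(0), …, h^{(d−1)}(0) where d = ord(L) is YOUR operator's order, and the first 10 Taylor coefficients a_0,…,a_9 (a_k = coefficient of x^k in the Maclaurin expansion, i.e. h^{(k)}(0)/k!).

f: a_k = 0, 6, 0, -18, 0, 486/5, 0, -4374/7, 0, 4374, …
f∘r: x↦r, Dx↦Dx/r' in L_f ⇒ L₀.
L = (4 + 26·x)·Dx + (1 + 4·x + 13·x^2)·Dx^2  (order 2).
h: a_k = 0, 6, -12, 6, 60, -1194/5, 276, 8898/7, -7140, 12534, …
ICs: h(0) = 0, h′(0) = 6.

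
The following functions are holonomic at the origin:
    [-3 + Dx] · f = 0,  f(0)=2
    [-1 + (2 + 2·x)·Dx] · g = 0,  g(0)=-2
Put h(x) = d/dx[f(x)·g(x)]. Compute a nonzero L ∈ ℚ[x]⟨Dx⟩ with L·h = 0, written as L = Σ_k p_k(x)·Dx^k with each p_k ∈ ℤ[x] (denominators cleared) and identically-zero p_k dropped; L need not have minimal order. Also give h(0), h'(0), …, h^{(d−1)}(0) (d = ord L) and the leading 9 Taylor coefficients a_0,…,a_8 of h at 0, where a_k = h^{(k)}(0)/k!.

f: a_k = 2, 6, 9, 9, 27/4, 81/20, 81/40, 243/280, 729/2240, …
g: a_k = -2, -1, 1/4, -1/8, 5/64, -7/128, 21/512, -33/1024, 429/16384, …
f·g: L₀ = L_f ⊗_s L_g, ord ≤ 1·1.
Differentiate: ansatz ord ≤ ord L₀ ⇒ L.
L = (47 + 84·x + 36·x^2) + (-14 - 26·x - 12·x^2)·Dx  (order 1).
h: a_k = -14, -47, -309/4, -667/8, -4277/64, -27189/640, -57333/2560, -51423/5120, -2264319/573440, …
ICs: h(0) = -14.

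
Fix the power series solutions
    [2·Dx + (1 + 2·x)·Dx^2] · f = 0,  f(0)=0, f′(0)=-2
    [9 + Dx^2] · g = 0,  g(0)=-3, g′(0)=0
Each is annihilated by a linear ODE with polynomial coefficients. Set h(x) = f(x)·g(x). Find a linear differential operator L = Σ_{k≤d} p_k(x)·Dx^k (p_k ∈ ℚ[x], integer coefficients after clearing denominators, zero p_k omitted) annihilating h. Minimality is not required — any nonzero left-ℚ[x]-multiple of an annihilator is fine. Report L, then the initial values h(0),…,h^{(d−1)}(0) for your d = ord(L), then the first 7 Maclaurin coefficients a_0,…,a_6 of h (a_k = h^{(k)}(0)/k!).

f: a_k = 0, -2, 2, -8/3, 4, -32/5, 32/3, …
g: a_k = -3, 0, 27/2, 0, -81/8, 0, 243/80, …
Sym-product of L_f,L_g gives L₀ (≤ ord 4).
L = (63 + 1053·x + 3969·x^2 + 5832·x^3 + 2916·x^4) + (63 + 450·x + 972·x^2 + 648·x^3)·Dx + (25 + 270·x + 918·x^2 + 1296·x^3 + 648·x^4)·Dx^2 + (7 + 50·x + 108·x^2 + 72·x^3)·Dx^3 + (2 + 17·x + 53·x^2 + 72·x^3 + 36·x^4)·Dx^4  (order 4).
h: a_k = 0, 6, -6, -19, 15, 69/20, 7/4, …
ICs: h(0) = 0, h′(0) = 6, h′′(0) = -12, h′′′(0) = -114.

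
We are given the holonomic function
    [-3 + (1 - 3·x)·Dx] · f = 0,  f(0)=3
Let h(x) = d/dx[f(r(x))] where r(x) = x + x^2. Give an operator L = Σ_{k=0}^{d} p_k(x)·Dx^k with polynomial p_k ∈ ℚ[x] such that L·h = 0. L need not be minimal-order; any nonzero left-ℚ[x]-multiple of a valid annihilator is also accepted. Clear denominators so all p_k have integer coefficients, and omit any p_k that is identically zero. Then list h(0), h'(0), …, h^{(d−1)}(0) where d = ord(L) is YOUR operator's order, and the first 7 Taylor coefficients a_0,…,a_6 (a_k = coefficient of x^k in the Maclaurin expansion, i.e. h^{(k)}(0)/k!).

L = (8 + 18·x + 18·x^2) + (-1 + x + 9·x^2 + 6·x^3)·Dx  (order 1).
h: a_k = 9, 72, 405, 2052, 9720, 44226, 195615, …
ICs: h(0) = 9.

f: a_k = 3, 9, 27, 81, 243, 729, 2187, …
h₀=f(r): pull back L_f along r ⇒ L₀.
h=h₀': d/dx-closure on L₀ ⇒ L.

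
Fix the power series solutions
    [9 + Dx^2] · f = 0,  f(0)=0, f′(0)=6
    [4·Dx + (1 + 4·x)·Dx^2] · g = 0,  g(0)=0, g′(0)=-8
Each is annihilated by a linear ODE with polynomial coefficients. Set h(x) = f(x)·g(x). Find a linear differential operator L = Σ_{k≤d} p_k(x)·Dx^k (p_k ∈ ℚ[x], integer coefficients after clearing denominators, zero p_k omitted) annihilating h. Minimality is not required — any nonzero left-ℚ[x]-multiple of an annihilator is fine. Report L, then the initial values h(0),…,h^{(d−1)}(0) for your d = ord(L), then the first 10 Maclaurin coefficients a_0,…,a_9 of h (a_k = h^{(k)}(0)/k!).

L = (-2043 - 1296·x + 44064·x^2 + 186624·x^3 + 186624·x^4) + (72 + 5472·x + 31104·x^2 + 41472·x^3)·Dx + (-182 + 864·x + 12096·x^2 + 41472·x^3 + 41472·x^4)·Dx^2 + (8 + 608·x + 3456·x^2 + 4608·x^3)·Dx^3 + (5 + 112·x + 800·x^2 + 2304·x^3 + 2304·x^4)·Dx^4  (order 4).
h: a_k = 0, 0, -48, 96, -184, 624, -2106, 35524/5, -859821/35, 3028218/35, …
ICs: h(0) = 0, h′(0) = 0, h′′(0) = -96, h′′′(0) = 576.

f: a_k = 0, 6, 0, -9, 0, 81/20, 0, -243/280, 0, 243/2240, …
g: a_k = 0, -8, 16, -128/3, 128, -2048/5, 4096/3, -32768/7, 16384, -524288/9, …
L₀ := L_f ⊗_s L_g (sym. prod.), ord ≤ 4.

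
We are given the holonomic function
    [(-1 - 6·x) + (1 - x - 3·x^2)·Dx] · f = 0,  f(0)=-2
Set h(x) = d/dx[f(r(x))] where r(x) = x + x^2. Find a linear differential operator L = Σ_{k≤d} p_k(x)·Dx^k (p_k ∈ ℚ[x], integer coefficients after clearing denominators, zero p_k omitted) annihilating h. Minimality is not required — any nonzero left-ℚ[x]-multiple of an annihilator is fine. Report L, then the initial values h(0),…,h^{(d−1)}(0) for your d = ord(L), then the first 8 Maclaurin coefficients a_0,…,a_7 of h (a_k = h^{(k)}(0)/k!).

f: a_k = -2, -2, -8, -14, -38, -80, -194, -434, …
f∘r: x↦r, Dx↦Dx/r' in L_f ⇒ L₀.
Differentiate: ansatz ord ≤ ord L₀ ⇒ L.
L = (10 + 60·x + 168·x^2 + 396·x^3 + 648·x^4 + 540·x^5 + 180·x^6) + (-1 - 7·x - 6·x^2 + 44·x^3 + 135·x^4 + 180·x^5 + 126·x^6 + 36·x^7)·Dx  (order 1).
h: a_k = -2, -20, -90, -352, -1370, -5016, -17850, -62416, …
ICs: h(0) = -2.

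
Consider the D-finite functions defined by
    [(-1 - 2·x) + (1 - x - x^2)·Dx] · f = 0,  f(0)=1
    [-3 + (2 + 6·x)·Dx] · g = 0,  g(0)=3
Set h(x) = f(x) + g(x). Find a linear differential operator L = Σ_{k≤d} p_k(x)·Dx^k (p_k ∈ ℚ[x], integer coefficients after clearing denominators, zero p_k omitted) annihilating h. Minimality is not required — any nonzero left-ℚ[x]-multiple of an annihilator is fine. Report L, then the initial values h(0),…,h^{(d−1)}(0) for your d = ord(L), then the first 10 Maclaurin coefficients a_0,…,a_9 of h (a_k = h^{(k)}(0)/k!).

f: a_k = 1, 1, 2, 3, 5, 8, 13, 21, 34, 55, …
g: a_k = 3, 9/2, -27/8, 81/16, -1215/128, 5103/256, -45927/1024, 216513/2048, -8444007/32768, 42220035/65536, …
f+g: L₀ = lclm(L_f,L_g), ord ≤ 1+1.
L = (-33 - 117·x - 117·x^2 - 90·x^3) + (25 + 102·x + 303·x^2 + 378·x^3 + 225·x^4)·Dx + (2 - 22·x - 90·x^2 + 38·x^3 + 198·x^4 + 90·x^5)·Dx^2  (order 2).
h: a_k = 4, 11/2, -11/8, 129/16, -575/128, 7151/256, -32615/1024, 259521/2048, -7329895/32768, 45824515/65536, …
ICs: h(0) = 4, h′(0) = 11/2.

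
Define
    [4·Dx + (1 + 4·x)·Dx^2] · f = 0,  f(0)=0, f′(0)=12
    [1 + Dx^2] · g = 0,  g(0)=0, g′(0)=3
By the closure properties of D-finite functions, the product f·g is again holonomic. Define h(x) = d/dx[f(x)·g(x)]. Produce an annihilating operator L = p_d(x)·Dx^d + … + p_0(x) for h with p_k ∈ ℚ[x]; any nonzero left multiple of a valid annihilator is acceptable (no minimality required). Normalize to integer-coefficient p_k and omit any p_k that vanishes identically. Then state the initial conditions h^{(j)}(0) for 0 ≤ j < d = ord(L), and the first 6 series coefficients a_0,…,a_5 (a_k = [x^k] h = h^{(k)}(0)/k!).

f: a_k = 0, 12, -24, 64, -192, 3072/5, …
g: a_k = 0, 3, 0, -1/2, 0, 1/40, …
h₀=f·g: eliminate ⇒ L₀, order ≤ 2·2.
h=h₀': d/dx-closure on L₀ ⇒ L.
L = (-12355 - 1064·x - 6288·x^2 - 16128·x^3 - 13568·x^4 + 6144·x^5 + 4096·x^6) + (-3384 - 15968·x - 14080·x^2 - 15360·x^3 + 10240·x^4 + 8192·x^5)·Dx + (-12502 - 2384·x - 10016·x^2 - 19968·x^3 - 14848·x^4 + 12288·x^5 + 8192·x^6)·Dx^2 + (-3384 - 15968·x - 14080·x^2 - 15360·x^3 + 10240·x^4 + 8192·x^5)·Dx^3 + (-147 - 1320·x - 3728·x^2 - 3840·x^3 - 1280·x^4 + 6144·x^5 + 4096·x^6)·Dx^4  (order 4).
h: a_k = 0, 72, -216, 744, -2820, 10869, …
ICs: h(0) = 0, h′(0) = 72, h′′(0) = -432, h′′′(0) = 4464.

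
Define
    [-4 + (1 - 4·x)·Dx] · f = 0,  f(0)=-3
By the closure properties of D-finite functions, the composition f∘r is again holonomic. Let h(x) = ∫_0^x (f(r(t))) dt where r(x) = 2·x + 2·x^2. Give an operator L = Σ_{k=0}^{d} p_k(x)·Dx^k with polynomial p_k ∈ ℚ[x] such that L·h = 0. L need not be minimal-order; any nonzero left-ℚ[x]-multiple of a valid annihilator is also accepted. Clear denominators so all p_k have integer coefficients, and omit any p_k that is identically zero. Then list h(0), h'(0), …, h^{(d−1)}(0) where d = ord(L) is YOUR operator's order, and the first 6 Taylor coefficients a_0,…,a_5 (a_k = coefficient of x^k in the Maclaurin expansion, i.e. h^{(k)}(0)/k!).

f: a_k = -3, -12, -48, -192, -768, -3072, …
f∘r: x↦r, Dx↦Dx/r' in L_f ⇒ L₀.
h=∫h₀ ⇒ L = L₀·Dx.
L = (8 + 16·x)·Dx + (-1 + 8·x + 8·x^2)·Dx^2  (order 2).
h: a_k = 0, -3, -12, -72, -480, -17088/5, …
ICs: h(0) = 0, h′(0) = -3.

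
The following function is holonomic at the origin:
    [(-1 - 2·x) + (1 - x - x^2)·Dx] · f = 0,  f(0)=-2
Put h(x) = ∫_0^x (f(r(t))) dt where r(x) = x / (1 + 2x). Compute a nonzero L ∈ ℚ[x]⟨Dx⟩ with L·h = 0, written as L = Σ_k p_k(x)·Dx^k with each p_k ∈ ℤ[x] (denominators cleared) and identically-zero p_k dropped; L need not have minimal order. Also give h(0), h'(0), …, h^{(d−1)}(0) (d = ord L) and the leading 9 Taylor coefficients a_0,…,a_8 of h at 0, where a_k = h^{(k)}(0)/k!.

f: a_k = -2, -2, -4, -6, -10, -16, -26, -42, -68, …
f∘r: x↦r, Dx↦Dx/r' in L_f ⇒ L₀.
h=∫h₀ ⇒ L = L₀·Dx.
L = (-1 - 4·x)·Dx + (1 + 5·x + 7·x^2 + 2·x^3)·Dx^2  (order 2).
h: a_k = 0, -2, -1, 0, 1/2, -6/5, 8/3, -6, 55/4, …
ICs: h(0) = 0, h′(0) = -2.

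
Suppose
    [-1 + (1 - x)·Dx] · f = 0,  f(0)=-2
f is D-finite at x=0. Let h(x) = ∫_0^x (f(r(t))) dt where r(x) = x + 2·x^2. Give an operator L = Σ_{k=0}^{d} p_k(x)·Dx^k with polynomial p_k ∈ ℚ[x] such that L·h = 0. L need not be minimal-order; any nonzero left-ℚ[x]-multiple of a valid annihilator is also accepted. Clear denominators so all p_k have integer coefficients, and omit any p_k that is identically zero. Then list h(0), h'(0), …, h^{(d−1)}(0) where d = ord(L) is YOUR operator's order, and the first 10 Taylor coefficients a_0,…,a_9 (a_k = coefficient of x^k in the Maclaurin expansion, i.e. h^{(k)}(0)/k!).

L = (1 + 4·x)·Dx + (-1 + x + 2·x^2)·Dx^2  (order 2).
h: a_k = 0, -2, -1, -2, -5/2, -22/5, -7, -86/7, -85/4, -38, …
ICs: h(0) = 0, h′(0) = -2.

f: a_k = -2, -2, -2, -2, -2, -2, -2, -2, -2, -2, …
Change of var in L_f (x↦r) gives L₀.
h=∫₀ˣh₀: take L = L₀·Dx.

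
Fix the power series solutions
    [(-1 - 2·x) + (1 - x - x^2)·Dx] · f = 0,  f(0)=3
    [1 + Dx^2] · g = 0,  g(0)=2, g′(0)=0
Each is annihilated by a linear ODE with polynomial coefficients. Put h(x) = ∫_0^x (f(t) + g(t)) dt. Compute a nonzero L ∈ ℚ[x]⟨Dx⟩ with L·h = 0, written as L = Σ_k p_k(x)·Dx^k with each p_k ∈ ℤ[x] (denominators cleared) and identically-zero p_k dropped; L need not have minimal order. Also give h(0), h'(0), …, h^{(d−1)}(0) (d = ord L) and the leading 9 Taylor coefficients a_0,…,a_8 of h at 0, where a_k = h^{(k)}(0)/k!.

f: a_k = 3, 3, 6, 9, 15, 24, 39, 63, 102, …
g: a_k = 2, 0, -1, 0, 1/12, 0, -1/360, 0, 1/20160, …
Weyl lclm of L_f,L_g ⇒ L₀ (ord ≤ 3).
∫: right-multiply L₀ by Dx.
L = (19 + 48·x + 31·x^2 + 24·x^3 + 5·x^4 + 2·x^5)·Dx + (-5 + x + 4·x^2 + 7·x^3 + 6·x^4 + 3·x^5 + x^6)·Dx^2 + (19 + 48·x + 31·x^2 + 24·x^3 + 5·x^4 + 2·x^5)·Dx^3 + (-5 + x + 4·x^2 + 7·x^3 + 6·x^4 + 3·x^5 + x^6)·Dx^4  (order 4).
h: a_k = 0, 5, 3/2, 5/3, 9/4, 181/60, 4, 14039/2520, 63/8, …
ICs: h(0) = 0, h′(0) = 5, h′′(0) = 3, h′′′(0) = 10.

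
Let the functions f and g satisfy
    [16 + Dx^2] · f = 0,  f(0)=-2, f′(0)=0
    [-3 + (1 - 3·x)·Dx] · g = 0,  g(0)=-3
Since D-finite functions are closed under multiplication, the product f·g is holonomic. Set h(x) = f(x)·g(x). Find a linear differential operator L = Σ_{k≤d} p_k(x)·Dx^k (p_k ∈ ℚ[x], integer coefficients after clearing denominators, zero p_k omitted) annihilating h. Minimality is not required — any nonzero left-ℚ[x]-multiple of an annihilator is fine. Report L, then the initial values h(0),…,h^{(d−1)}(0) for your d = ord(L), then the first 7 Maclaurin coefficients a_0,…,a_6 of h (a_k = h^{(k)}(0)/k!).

f: a_k = -2, 0, 16, 0, -64/3, 0, 512/45, …
g: a_k = -3, -9, -27, -81, -243, -729, -2187, …
Product ⇒ symmetric product L₀, ord ≤ 2.
L = (-16 + 48·x) + 6·Dx + (-1 + 3·x)·Dx^2  (order 2).
h: a_k = 6, 18, 6, 18, 118, 354, 15418/15, …
ICs: h(0) = 6, h′(0) = 18.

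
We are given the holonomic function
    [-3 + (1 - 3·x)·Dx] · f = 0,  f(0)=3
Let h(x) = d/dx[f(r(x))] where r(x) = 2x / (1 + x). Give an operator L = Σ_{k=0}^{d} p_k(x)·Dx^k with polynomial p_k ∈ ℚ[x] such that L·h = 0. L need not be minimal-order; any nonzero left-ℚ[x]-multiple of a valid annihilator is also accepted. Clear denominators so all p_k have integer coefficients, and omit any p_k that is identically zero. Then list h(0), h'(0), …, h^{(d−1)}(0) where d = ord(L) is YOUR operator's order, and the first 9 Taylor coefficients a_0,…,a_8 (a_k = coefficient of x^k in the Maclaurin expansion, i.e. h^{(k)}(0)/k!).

f: a_k = 3, 9, 27, 81, 243, 729, 2187, 6561, 19683, …
Change of var in L_f (x↦r) gives L₀.
Derive L from L₀ (diff closure).
L = 10 + (-1 + 5·x)·Dx  (order 1).
h: a_k = 18, 180, 1350, 9000, 56250, 337500, 1968750, 11250000, 63281250, …
ICs: h(0) = 18.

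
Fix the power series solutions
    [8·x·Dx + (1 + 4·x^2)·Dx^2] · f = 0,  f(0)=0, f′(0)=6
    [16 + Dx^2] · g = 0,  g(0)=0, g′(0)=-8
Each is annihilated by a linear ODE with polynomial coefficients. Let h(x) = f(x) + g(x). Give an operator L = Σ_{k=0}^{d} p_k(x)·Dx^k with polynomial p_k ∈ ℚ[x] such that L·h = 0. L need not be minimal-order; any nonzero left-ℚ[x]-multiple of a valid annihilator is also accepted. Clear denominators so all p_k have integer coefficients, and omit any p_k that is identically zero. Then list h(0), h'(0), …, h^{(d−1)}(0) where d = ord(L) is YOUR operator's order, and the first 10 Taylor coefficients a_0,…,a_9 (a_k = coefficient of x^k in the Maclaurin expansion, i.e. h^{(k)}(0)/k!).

f: a_k = 0, 6, 0, -8, 0, 96/5, 0, -384/7, 0, 512/3, …
g: a_k = 0, -8, 0, 64/3, 0, -256/15, 0, 2048/315, 0, -4096/2835, …
Sum ⇒ L₀ = lclm(L_f,L_g) in ℚ(x)⟨Dx⟩.
L = (-512·x + 5120·x^3 + 4096·x^5)·Dx + (16 + 512·x^2 + 2304·x^4 + 2048·x^6)·Dx^2 + (-32·x + 320·x^3 + 256·x^5)·Dx^3 + (1 + 32·x^2 + 144·x^4 + 128·x^6)·Dx^4  (order 4).
h: a_k = 0, -2, 0, 40/3, 0, 32/15, 0, -2176/45, 0, 479744/2835, …
ICs: h(0) = 0, h′(0) = -2, h′′(0) = 0, h′′′(0) = 80.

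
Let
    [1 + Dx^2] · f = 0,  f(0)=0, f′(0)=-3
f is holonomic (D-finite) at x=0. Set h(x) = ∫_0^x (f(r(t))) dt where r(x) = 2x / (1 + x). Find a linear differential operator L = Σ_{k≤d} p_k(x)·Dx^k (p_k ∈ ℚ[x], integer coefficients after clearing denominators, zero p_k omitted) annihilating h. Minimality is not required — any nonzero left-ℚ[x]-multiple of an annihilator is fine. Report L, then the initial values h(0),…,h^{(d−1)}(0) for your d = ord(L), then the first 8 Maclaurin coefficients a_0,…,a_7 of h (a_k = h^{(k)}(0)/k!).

L = 4·Dx + (2 + 6·x + 6·x^2 + 2·x^3)·Dx^2 + (1 + 4·x + 6·x^2 + 4·x^3 + x^4)·Dx^3  (order 3).
h: a_k = 0, 0, -3, 2, -1/2, -6/5, 43/15, -30/7, …
ICs: h(0) = 0, h′(0) = 0, h′′(0) = -6.

f: a_k = 0, -3, 0, 1/2, 0, -1/40, 0, 1/1680, …
Substitute x→r, Dx→(1/r')Dx; clear ⇒ L₀.
∫: right-multiply L₀ by Dx.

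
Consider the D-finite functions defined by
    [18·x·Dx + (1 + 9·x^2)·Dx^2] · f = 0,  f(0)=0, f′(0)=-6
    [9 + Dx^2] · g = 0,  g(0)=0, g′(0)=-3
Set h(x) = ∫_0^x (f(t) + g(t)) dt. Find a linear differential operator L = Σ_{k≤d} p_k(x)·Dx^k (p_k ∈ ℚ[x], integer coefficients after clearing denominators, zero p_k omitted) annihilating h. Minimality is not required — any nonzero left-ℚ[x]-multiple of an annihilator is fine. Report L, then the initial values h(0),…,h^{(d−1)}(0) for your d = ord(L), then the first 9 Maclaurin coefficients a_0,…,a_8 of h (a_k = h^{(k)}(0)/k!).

f: a_k = 0, -6, 0, 18, 0, -486/5, 0, 4374/7, 0, …
g: a_k = 0, -3, 0, 9/2, 0, -81/40, 0, 243/560, 0, …
f+g: L₀ = lclm(L_f,L_g), ord ≤ 2+2.
Integrate: L := L₀·Dx.
L = (-1782·x + 20412·x^3 + 13122·x^5)·Dx^2 + (-9 + 567·x^2 + 6561·x^4 + 6561·x^6)·Dx^3 + (-198·x + 2268·x^3 + 1458·x^5)·Dx^4 + (-1 + 63·x^2 + 729·x^4 + 729·x^6)·Dx^5  (order 5).
h: a_k = 0, 0, -9/2, 0, 45/8, 0, -1323/80, 0, 350163/4480, …
ICs: h(0) = 0, h′(0) = 0, h′′(0) = -9, h′′′(0) = 0, h′′′′(0) = 135.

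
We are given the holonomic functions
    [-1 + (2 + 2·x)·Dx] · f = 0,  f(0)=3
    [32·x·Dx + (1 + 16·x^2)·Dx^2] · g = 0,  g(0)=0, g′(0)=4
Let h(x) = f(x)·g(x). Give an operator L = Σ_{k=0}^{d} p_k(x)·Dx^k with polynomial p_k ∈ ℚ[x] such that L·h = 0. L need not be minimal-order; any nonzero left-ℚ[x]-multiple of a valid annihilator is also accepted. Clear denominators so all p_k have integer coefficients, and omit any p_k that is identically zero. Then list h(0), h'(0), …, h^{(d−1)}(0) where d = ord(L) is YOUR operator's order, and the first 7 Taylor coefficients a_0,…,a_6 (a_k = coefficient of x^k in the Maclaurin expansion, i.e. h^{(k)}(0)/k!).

L = (3 - 64·x - 16·x^2) + (-4 + 124·x + 192·x^2 + 64·x^3)·Dx + (4 + 8·x + 68·x^2 + 128·x^3 + 64·x^4)·Dx^2  (order 2).
h: a_k = 0, 12, 6, -131/2, -125/4, 99509/160, 97129/320, …
ICs: h(0) = 0, h′(0) = 12.

f: a_k = 3, 3/2, -3/8, 3/16, -15/128, 21/256, -63/1024, …
g: a_k = 0, 4, 0, -64/3, 0, 1024/5, 0, …
h₀=f·g: eliminate ⇒ L₀, order ≤ 1·2.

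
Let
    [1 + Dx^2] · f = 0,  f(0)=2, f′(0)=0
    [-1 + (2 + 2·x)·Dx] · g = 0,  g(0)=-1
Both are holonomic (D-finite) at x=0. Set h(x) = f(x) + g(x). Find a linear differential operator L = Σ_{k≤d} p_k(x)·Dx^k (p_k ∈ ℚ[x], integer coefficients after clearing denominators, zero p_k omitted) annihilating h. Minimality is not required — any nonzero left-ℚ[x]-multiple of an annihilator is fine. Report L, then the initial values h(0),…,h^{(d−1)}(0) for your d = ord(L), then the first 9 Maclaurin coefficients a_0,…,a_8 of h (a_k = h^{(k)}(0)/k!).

f: a_k = 2, 0, -1, 0, 1/12, 0, -1/360, 0, 1/20160, …
g: a_k = -1, -1/2, 1/8, -1/16, 5/128, -7/256, 21/1024, -33/2048, 429/32768, …
Sum ⇒ L₀ = lclm(L_f,L_g) in ℚ(x)⟨Dx⟩.
L = (-7 - 8·x - 4·x^2) + (6 + 22·x + 24·x^2 + 8·x^3)·Dx + (-7 - 8·x - 4·x^2)·Dx^2 + (6 + 22·x + 24·x^2 + 8·x^3)·Dx^3  (order 3).
h: a_k = 1, -1/2, -7/8, -1/16, 47/384, -7/256, 817/46080, -33/2048, 135647/10321920, …
ICs: h(0) = 1, h′(0) = -1/2, h′′(0) = -7/4.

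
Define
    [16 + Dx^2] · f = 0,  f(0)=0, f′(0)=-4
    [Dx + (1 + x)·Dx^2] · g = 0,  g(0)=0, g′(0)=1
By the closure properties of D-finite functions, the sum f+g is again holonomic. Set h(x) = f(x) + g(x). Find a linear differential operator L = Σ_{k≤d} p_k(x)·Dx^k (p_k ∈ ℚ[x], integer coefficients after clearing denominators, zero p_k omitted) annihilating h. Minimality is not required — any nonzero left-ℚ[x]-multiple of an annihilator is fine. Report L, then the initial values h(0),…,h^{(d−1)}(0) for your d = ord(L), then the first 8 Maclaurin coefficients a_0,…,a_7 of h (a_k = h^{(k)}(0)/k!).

L = (176 + 256·x + 128·x^2)·Dx + (144 + 400·x + 384·x^2 + 128·x^3)·Dx^2 + (11 + 16·x + 8·x^2)·Dx^3 + (9 + 25·x + 24·x^2 + 8·x^3)·Dx^4  (order 4).
h: a_k = 0, -3, -1/2, 11, -1/4, -25/3, -1/6, 1069/315, …
ICs: h(0) = 0, h′(0) = -3, h′′(0) = -1, h′′′(0) = 66.

f: a_k = 0, -4, 0, 32/3, 0, -128/15, 0, 1024/315, …
g: a_k = 0, 1, -1/2, 1/3, -1/4, 1/5, -1/6, 1/7, …
Sum ⇒ L₀ = lclm(L_f,L_g) in ℚ(x)⟨Dx⟩.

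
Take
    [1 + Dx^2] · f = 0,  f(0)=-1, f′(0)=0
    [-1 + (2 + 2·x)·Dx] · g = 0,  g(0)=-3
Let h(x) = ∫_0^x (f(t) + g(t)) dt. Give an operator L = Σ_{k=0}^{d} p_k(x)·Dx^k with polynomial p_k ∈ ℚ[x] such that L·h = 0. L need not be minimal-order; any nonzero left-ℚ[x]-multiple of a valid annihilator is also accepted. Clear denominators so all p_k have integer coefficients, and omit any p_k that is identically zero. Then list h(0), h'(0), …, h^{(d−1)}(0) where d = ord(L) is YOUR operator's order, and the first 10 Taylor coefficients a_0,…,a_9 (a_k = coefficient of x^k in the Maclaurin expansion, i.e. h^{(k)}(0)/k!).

f: a_k = -1, 0, 1/2, 0, -1/24, 0, 1/720, 0, -1/40320, 0, …
g: a_k = -3, -3/2, 3/8, -3/16, 15/128, -21/256, 63/1024, -99/2048, 1287/32768, -2145/65536, …
L₀ := lclm(L_f,L_g); ord L₀ ≤ 2+1.
h=∫₀ˣh₀: take L = L₀·Dx.
L = (-7 - 8·x - 4·x^2)·Dx + (6 + 22·x + 24·x^2 + 8·x^3)·Dx^2 + (-7 - 8·x - 4·x^2)·Dx^3 + (6 + 22·x + 24·x^2 + 8·x^3)·Dx^4  (order 4).
h: a_k = 0, -4, -3/4, 7/24, -3/64, 29/1920, -7/512, 2899/322560, -99/16384, 405149/92897280, …
ICs: h(0) = 0, h′(0) = -4, h′′(0) = -3/2, h′′′(0) = 7/4.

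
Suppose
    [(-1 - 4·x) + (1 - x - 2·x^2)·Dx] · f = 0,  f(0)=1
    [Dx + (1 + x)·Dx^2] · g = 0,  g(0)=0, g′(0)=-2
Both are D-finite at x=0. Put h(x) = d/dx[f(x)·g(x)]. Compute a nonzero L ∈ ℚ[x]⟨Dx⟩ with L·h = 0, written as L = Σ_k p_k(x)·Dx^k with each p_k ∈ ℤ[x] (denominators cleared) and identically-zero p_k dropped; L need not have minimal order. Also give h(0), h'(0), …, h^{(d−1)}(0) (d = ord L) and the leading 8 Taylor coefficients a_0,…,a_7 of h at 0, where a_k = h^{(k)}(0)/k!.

f: a_k = 1, 1, 3, 5, 11, 21, 43, 85, …
g: a_k = 0, -2, 1, -2/3, 1/2, -2/5, 1/3, -2/7, …
Sym-product of L_f,L_g gives L₀ (≤ ord 2).
h=h₀': d/dx-closure on L₀ ⇒ L.
L = (72 + 180·x + 144·x^2) + (13 + 93·x + 192·x^2 + 112·x^3)·Dx + (-5 - 8·x + 15·x^2 + 34·x^3 + 16·x^4)·Dx^2  (order 2).
h: a_k = -2, -2, -17, -86/3, -189/2, -987/5, -4969/10, -7646/7, …
ICs: h(0) = -2, h′(0) = -2.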